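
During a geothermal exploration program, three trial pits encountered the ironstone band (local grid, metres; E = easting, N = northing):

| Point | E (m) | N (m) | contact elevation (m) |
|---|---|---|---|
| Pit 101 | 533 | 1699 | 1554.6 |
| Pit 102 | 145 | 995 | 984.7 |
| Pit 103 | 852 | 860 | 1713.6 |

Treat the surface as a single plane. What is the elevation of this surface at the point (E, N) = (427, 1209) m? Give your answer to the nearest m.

Two edge vectors: Pit 101→Pit 102 = (-388, -704, -569.9), Pit 101→Pit 103 = (319, -839, 159).
Normal n = (Pit 101→Pit 102) × (Pit 101→Pit 103) = (-590082.1, -120106.1, 550108).
So ∂z/∂E = −n_x/n_z = 1.07267 and ∂z/∂N = −n_y/n_z = 0.21833.
Intercept c from Pit 101: 1554.6 − 571.73 − 370.95 = 611.92.
At (427, 1209): z = 458.0 + 264.0 + 611.92 = 1333.9 m.

1334 m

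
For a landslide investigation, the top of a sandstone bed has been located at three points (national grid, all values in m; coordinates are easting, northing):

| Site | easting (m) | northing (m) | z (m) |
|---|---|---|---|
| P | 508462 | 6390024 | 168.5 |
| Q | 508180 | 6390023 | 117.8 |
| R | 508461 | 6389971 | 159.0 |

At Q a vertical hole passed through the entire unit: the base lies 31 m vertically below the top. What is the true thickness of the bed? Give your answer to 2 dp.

30.07 m

Two edge vectors: P→Q = (-282, -1, -50.7), P→R = (-1, -53, -9.5).
Normal n = (P→Q) × (P→R) = (-2677.6, -2628.3, 14945).
So ∂z/∂easting = −n_x/n_z = 0.17916 and ∂z/∂northing = −n_y/n_z = 0.17586.
|∇z| = √(a²+b²) = 0.25105, so dip δ = arctan(0.25105) = 14.09°.
True thickness = vertical thickness × cos δ = 31 × cos 14.09° = 30.07 m.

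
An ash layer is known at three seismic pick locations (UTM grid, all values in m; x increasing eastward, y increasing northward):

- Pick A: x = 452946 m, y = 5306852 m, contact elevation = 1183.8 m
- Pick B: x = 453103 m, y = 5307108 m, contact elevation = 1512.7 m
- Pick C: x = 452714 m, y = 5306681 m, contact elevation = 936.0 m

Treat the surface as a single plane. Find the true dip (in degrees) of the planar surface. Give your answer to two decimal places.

49.49°

Let the plane be z = a·x + b·y + c.
Pick B−Pick A: 157a + 256b = 328.9;  Pick C−Pick A: −232a − 171b = −247.8.
Solving gives a = 0.22108, b = 1.14918.
Gradient magnitude |∇z| = √(a² + b²) = √(0.04887 + 1.32062) = 1.17026.
True dip = arctan(1.17026) = 49.49°, dipping toward S (azimuth ≈ 191°).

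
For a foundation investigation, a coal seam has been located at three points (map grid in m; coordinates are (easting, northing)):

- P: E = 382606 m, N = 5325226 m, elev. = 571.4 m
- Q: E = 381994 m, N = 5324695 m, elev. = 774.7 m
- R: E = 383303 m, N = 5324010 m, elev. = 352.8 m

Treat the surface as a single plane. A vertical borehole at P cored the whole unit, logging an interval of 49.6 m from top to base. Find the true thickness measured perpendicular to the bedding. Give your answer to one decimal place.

Two edge vectors: P→Q = (-612, -531, 203.3), P→R = (697, -1216, -218.6).
Normal n = (P→Q) × (P→R) = (363289.4, 7916.9, 1114299).
So ∂z/∂E = −n_x/n_z = −0.32603 and ∂z/∂N = −n_y/n_z = −0.00710.
|∇z| = √(a²+b²) = 0.32610, so dip δ = arctan(0.32610) = 18.06°.
True thickness = vertical thickness × cos δ = 49.6 × cos 18.06° = 47.2 m.

47.2 m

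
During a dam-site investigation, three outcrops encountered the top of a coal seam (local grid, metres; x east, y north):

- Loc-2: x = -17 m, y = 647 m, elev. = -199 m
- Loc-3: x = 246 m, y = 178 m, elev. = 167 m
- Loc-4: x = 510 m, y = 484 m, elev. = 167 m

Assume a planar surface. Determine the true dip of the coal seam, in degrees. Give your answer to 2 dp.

35.91°

Let the plane be z = a·x + b·y + c.
Loc-3−Loc-2: 263a − 469b = 366;  Loc-4−Loc-2: 527a − 163b = 366.
Solving gives a = 0.54821, b = −0.47297.
Gradient magnitude |∇z| = √(a² + b²) = √(0.30053 + 0.22370) = 0.72404.
True dip = arctan(0.72404) = 35.91°, dipping toward NW (azimuth ≈ 311°).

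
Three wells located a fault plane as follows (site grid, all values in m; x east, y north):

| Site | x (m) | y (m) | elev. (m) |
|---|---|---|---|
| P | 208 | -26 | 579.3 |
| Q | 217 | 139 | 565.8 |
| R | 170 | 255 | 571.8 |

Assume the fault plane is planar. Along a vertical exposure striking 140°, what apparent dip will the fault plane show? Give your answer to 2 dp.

Let the plane be z = a·x + b·y + c.
Q−P: 9a + 165b = −13.5;  R−P: −38a + 281b = −7.5.
Solving gives a = −0.29049, b = −0.06597.
Unit vector along 140° is (sin 140°, cos 140°) = (0.6428, -0.7660).
Slope in that direction = a·(0.6428) + b·(-0.7660) = −0.13618.
Apparent dip = arctan|0.13618| = 7.76° (true dip is 16.6°, so apparent ≤ true as expected).

7.76°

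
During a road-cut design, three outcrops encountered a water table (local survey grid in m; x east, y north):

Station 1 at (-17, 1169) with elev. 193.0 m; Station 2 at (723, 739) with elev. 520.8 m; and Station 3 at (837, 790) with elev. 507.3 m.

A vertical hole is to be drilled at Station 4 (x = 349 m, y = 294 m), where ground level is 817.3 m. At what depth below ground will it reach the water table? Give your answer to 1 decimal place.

Two edge vectors: Station 1→Station 2 = (740, -430, 327.8), Station 1→Station 3 = (854, -379, 314.3).
Normal n = (Station 1→Station 2) × (Station 1→Station 3) = (-10912.8, 47359.2, 86760).
So ∂z/∂x = −n_x/n_z = 0.125781 and ∂z/∂y = −n_y/n_z = −0.545864.
Intercept c from Station 1: 193 + 2.14 + 638.12 = 833.25.
At (349, 294): z_contact = 43.90 − 160.48 + 833.25 = 716.67 m.
Depth below ground = 817.3 − 716.67 = 100.6 m.

100.6 m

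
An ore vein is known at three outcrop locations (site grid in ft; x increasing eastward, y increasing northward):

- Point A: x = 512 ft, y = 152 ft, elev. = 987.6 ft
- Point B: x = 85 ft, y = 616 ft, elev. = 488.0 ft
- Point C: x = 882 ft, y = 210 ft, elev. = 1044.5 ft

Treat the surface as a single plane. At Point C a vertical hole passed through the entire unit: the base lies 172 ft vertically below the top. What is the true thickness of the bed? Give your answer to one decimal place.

Let the plane be z = a·x + b·y + c.
Point B−Point A: −427a + 464b = −499.6;  Point C−Point A: 370a + 58b = 56.9.
Solving gives a = 0.28190, b = −0.81730.
|∇z| = √(a²+b²) = 0.86455, so dip δ = arctan(0.86455) = 40.85°.
True thickness = vertical thickness × cos δ = 172 × cos 40.85° = 130.1 ft.

130.1 ft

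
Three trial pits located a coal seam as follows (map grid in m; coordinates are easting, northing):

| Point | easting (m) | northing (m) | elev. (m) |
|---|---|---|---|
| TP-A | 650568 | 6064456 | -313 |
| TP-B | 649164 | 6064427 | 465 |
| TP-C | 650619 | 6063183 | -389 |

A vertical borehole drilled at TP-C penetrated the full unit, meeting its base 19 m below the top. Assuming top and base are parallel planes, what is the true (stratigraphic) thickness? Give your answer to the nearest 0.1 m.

Let the plane be z = a·easting + b·northing + c.
TP-B−TP-A: −1404a − 29b = 778;  TP-C−TP-A: 51a − 1273b = −76.
Solving gives a = −0.55491, b = 0.03747.
|∇z| = √(a²+b²) = 0.55617, so dip δ = arctan(0.55617) = 29.08°.
True thickness = vertical thickness × cos δ = 19 × cos 29.08° = 16.6 m.

16.6 m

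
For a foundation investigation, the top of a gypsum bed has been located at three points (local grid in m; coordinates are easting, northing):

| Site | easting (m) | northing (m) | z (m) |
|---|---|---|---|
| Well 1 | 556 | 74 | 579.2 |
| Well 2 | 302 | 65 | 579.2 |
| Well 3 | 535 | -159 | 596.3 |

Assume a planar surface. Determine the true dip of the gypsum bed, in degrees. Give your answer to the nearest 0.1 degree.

4.2°

Two edge vectors: Well 1→Well 2 = (-254, -9, 0), Well 1→Well 3 = (-21, -233, 17.1).
Normal n = (Well 1→Well 2) × (Well 1→Well 3) = (-153.9, 4343.4, 58993).
So ∂z/∂easting = −n_x/n_z = 0.00261 and ∂z/∂northing = −n_y/n_z = −0.07363.
Gradient magnitude |∇z| = √(a² + b²) = √(0.00001 + 0.00542) = 0.07367.
True dip = arctan(0.07367) = 4.2°, dipping toward N (azimuth ≈ 358°).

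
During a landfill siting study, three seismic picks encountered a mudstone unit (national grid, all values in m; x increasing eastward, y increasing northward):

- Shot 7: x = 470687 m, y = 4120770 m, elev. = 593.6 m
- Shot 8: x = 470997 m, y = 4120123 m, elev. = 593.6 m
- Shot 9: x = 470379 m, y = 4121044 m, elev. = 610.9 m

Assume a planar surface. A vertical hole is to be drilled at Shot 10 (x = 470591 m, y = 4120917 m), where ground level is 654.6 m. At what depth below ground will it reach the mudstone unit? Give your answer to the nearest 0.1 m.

Two edge vectors: Shot 7→Shot 8 = (310, -647, 0), Shot 7→Shot 9 = (-308, 274, 17.3).
Normal n = (Shot 7→Shot 8) × (Shot 7→Shot 9) = (-11193.1, -5363, -114336).
So ∂z/∂x = −n_x/n_z = −0.097896551 and ∂z/∂y = −n_y/n_z = −0.046905612.
Intercept c from Shot 7: 593.6 + 46078.63 + 193287.24 = 239959.47.
At (470591, 4120917): z_contact = −46069.24 − 193294.13 + 239959.47 = 596.10 m.
Depth below ground = 654.6 − 596.10 = 58.5 m.

58.5 m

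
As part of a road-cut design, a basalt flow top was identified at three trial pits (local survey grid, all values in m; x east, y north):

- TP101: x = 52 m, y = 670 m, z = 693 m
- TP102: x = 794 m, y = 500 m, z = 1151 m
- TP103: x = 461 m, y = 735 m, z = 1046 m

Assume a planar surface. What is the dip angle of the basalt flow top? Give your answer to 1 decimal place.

Two edge vectors: TP101→TP102 = (742, -170, 458), TP101→TP103 = (409, 65, 353).
Normal n = (TP101→TP102) × (TP101→TP103) = (-89780, -74604, 117760).
So ∂z/∂x = −n_x/n_z = 0.76240 and ∂z/∂y = −n_y/n_z = 0.63353.
Gradient magnitude |∇z| = √(a² + b²) = √(0.58125 + 0.40135) = 0.99126.
True dip = arctan(0.99126) = 44.7°, dipping toward SW (azimuth ≈ 230°).

44.7°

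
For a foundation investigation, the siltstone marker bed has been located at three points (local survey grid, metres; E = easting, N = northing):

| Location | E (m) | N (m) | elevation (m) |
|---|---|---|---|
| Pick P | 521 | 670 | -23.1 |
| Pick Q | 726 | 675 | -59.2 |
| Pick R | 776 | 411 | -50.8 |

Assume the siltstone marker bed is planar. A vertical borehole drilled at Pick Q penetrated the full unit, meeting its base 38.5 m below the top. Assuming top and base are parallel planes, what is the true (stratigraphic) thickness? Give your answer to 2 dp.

37.85 m

Let the plane be z = a·E + b·N + c.
Pick Q−Pick P: 205a + 5b = −36.1;  Pick R−Pick P: 255a − 259b = −27.7.
Solving gives a = −0.17452, b = −0.06487.
|∇z| = √(a²+b²) = 0.18618, so dip δ = arctan(0.18618) = 10.55°.
True thickness = vertical thickness × cos δ = 38.5 × cos 10.55° = 37.85 m.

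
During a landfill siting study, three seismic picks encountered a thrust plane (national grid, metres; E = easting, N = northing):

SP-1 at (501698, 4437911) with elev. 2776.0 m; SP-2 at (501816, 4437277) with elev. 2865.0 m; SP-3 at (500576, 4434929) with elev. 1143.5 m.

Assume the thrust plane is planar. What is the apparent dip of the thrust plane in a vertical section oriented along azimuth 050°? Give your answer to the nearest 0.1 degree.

44.8°

Let the plane be z = a·E + b·N + c.
SP-2−SP-1: 118a − 634b = 89;  SP-3−SP-1: −1122a − 2982b = −1632.5.
Solving gives a = 1.22308, b = 0.08726.
Unit vector along 050° is (sin 50°, cos 50°) = (0.7660, 0.6428).
Slope in that direction = a·(0.7660) + b·(0.6428) = 0.99302.
Apparent dip = arctan|0.99302| = 44.8° (true dip is 50.8°, so apparent ≤ true as expected).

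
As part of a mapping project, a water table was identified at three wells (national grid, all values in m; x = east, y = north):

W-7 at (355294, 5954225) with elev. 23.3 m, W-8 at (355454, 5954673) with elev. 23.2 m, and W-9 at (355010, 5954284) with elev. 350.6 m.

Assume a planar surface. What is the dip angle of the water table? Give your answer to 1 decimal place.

48.7°

Let the plane be z = a·x + b·y + c.
W-8−W-7: 160a + 448b = −0.1;  W-9−W-7: −284a + 59b = 327.3.
Solving gives a = −1.07291, b = 0.38296.
Gradient magnitude |∇z| = √(a² + b²) = √(1.15113 + 0.14666) = 1.13920.
True dip = arctan(1.13920) = 48.7°, dipping toward ESE (azimuth ≈ 110°).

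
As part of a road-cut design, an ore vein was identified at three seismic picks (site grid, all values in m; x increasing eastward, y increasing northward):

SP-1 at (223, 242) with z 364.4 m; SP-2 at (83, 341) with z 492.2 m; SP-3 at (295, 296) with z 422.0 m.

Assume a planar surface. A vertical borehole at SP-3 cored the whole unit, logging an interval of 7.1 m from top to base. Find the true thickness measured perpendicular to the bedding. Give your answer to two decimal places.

Two edge vectors: SP-1→SP-2 = (-140, 99, 127.8), SP-1→SP-3 = (72, 54, 57.6).
Normal n = (SP-1→SP-2) × (SP-1→SP-3) = (-1198.8, 17265.6, -14688).
So ∂z/∂x = −n_x/n_z = −0.08162 and ∂z/∂y = −n_y/n_z = 1.17549.
|∇z| = √(a²+b²) = 1.17832, so dip δ = arctan(1.17832) = 49.68°.
True thickness = vertical thickness × cos δ = 7.1 × cos 49.68° = 4.59 m.

4.59 m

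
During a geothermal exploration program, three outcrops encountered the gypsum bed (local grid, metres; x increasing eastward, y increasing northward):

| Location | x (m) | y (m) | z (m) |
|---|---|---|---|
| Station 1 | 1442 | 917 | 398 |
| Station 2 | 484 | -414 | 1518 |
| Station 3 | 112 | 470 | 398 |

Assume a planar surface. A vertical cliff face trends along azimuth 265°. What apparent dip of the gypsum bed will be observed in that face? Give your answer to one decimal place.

15.4°

Let the plane be z = a·x + b·y + c.
Station 2−Station 1: −958a − 1331b = 1120;  Station 3−Station 1: −1330a − 447b = 0.
Solving gives a = 0.37305, b = −1.10998.
Unit vector along 265° is (sin 265°, cos 265°) = (-0.9962, -0.0872).
Slope in that direction = a·(-0.9962) + b·(-0.0872) = −0.27489.
Apparent dip = arctan|0.27489| = 15.4° (true dip is 49.5°, so apparent ≤ true as expected).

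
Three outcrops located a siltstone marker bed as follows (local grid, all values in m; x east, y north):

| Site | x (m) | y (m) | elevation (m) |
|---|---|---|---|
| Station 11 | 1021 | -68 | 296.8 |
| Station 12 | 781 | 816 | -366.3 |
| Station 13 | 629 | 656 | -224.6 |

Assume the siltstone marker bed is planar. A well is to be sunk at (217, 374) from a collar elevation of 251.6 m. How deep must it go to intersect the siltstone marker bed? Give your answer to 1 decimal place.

210.5 m

Let the plane be z = a·x + b·y + c.
Station 12−Station 11: −240a + 884b = −663.1;  Station 13−Station 11: −392a + 724b = −521.4.
Solving gives a = −0.110940, b = −0.780232.
Then c = 296.8 − a·1021 − b·-68 = 357.01.
At (217, 374): z_contact = −24.07 − 291.81 + 357.01 = 41.13 m.
Depth below ground = 251.6 − 41.13 = 210.5 m.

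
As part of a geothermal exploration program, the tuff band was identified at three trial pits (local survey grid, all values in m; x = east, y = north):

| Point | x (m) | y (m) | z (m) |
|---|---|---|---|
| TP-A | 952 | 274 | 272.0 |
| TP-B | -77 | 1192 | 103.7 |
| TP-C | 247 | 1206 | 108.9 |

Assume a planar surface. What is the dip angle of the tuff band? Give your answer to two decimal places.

Let the plane be z = a·x + b·y + c.
TP-B−TP-A: −1029a + 918b = −168.3;  TP-C−TP-A: −705a + 932b = −163.1.
Solving gives a = 0.02286, b = −0.15770.
Gradient magnitude |∇z| = √(a² + b²) = √(0.00052 + 0.02487) = 0.15935.
True dip = arctan(0.15935) = 9.05°, dipping toward N (azimuth ≈ 352°).

9.05°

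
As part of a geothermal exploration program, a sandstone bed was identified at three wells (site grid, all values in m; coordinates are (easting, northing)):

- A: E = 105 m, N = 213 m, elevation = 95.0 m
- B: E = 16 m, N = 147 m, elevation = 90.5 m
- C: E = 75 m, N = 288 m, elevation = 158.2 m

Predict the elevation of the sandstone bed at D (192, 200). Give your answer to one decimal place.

Let the plane be z = a·E + b·N + c.
B−A: −89a − 66b = −4.5;  C−A: −30a + 75b = 63.2.
Solving gives a = −0.44295, b = 0.66549.
Then c = 95 − a·105 − b·213 = −0.24.
At (192, 200): z = −85.0 + 133.1 − 0.24 = 47.8 m.

47.8 m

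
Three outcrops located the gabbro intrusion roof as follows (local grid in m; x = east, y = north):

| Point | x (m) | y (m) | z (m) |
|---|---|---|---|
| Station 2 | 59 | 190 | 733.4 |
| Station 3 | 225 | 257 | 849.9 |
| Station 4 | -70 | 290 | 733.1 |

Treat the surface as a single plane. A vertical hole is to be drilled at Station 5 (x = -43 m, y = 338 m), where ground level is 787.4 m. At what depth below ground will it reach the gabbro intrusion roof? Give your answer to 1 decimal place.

Let the plane be z = a·x + b·y + c.
Station 3−Station 2: 166a + 67b = 116.5;  Station 4−Station 2: −129a + 100b = −0.3.
Solving gives a = 0.46231, b = 0.59338.
Then c = 733.4 − a·59 − b·190 = 593.38.
At (-43, 338): z_contact = −19.88 + 200.56 + 593.38 = 774.06 m.
Depth below ground = 787.4 − 774.06 = 13.3 m.

13.3 m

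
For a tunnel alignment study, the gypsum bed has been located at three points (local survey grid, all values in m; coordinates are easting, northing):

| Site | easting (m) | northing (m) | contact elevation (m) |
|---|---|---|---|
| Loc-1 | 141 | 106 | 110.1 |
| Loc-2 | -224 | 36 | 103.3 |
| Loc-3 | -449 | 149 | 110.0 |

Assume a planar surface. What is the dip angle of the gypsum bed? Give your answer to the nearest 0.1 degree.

4.0°

Let the plane be z = a·easting + b·northing + c.
Loc-2−Loc-1: −365a − 70b = −6.8;  Loc-3−Loc-1: −590a + 43b = −0.1.
Solving gives a = 0.00525, b = 0.06975.
Gradient magnitude |∇z| = √(a² + b²) = √(0.00003 + 0.00487) = 0.06995.
True dip = arctan(0.06995) = 4.0°, dipping toward S (azimuth ≈ 184°).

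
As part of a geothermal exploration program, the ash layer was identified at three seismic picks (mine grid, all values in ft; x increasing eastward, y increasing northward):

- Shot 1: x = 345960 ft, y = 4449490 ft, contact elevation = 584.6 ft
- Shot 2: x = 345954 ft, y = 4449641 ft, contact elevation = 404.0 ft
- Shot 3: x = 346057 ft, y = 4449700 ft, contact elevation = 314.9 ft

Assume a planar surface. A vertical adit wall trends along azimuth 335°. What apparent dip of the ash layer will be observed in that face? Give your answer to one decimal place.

45.5°

Two edge vectors: Shot 1→Shot 2 = (-6, 151, -180.6), Shot 1→Shot 3 = (97, 210, -269.7).
Normal n = (Shot 1→Shot 2) × (Shot 1→Shot 3) = (-2798.7, -19136.4, -15907).
So ∂z/∂x = −n_x/n_z = −0.17594 and ∂z/∂y = −n_y/n_z = −1.20302.
Unit vector along 335° is (sin 335°, cos 335°) = (-0.4226, 0.9063).
Slope in that direction = a·(-0.4226) + b·(0.9063) = −1.01595.
Apparent dip = arctan|1.01595| = 45.5° (true dip is 50.6°, so apparent ≤ true as expected).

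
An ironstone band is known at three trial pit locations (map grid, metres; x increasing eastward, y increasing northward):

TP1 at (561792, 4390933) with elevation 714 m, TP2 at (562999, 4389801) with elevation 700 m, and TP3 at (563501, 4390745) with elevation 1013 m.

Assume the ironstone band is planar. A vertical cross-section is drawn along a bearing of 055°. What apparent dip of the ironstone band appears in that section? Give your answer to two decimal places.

Let the plane be z = a·x + b·y + c.
TP2−TP1: 1207a − 1132b = −14;  TP3−TP1: 1709a − 188b = 299.
Solving gives a = 0.19975, b = 0.22535.
Unit vector along 055° is (sin 55°, cos 55°) = (0.8192, 0.5736).
Slope in that direction = a·(0.8192) + b·(0.5736) = 0.29288.
Apparent dip = arctan|0.29288| = 16.32° (true dip is 16.8°, so apparent ≤ true as expected).

16.32°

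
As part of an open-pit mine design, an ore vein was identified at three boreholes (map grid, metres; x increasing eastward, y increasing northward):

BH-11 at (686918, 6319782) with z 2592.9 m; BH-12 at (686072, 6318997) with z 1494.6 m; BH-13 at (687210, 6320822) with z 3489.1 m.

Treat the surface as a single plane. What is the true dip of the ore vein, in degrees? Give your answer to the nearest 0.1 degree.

43.6°

Two edge vectors: BH-11→BH-12 = (-846, -785, -1098.3), BH-11→BH-13 = (292, 1040, 896.2).
Normal n = (BH-11→BH-12) × (BH-11→BH-13) = (438715, 437481.6, -650620).
So ∂z/∂x = −n_x/n_z = 0.67430 and ∂z/∂y = −n_y/n_z = 0.67241.
Gradient magnitude |∇z| = √(a² + b²) = √(0.45468 + 0.45213) = 0.95227.
True dip = arctan(0.95227) = 43.6°, dipping toward SW (azimuth ≈ 225°).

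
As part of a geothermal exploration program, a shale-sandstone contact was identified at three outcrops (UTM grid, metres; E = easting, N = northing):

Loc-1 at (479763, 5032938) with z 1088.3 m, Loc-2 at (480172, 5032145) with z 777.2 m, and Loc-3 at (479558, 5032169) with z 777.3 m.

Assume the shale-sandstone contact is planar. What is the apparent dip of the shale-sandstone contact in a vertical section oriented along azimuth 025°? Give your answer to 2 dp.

20.27°

Two edge vectors: Loc-1→Loc-2 = (409, -793, -311.1), Loc-1→Loc-3 = (-205, -769, -311).
Normal n = (Loc-1→Loc-2) × (Loc-1→Loc-3) = (7387.1, 190974.5, -477086).
So ∂z/∂E = −n_x/n_z = 0.01548 and ∂z/∂N = −n_y/n_z = 0.40029.
Unit vector along 025° is (sin 25°, cos 25°) = (0.4226, 0.9063).
Slope in that direction = a·(0.4226) + b·(0.9063) = 0.36933.
Apparent dip = arctan|0.36933| = 20.27° (true dip is 21.8°, so apparent ≤ true as expected).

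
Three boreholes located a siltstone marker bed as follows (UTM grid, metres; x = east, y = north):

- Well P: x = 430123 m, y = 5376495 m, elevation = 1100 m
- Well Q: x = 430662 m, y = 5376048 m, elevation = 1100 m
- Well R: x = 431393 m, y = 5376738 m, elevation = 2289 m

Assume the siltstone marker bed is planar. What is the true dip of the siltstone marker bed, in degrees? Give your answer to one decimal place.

Let the plane be z = a·x + b·y + c.
Well Q−Well P: 539a − 447b = 0;  Well R−Well P: 1270a + 243b = 1189.
Solving gives a = 0.76071, b = 0.91728.
Gradient magnitude |∇z| = √(a² + b²) = √(0.57868 + 0.84140) = 1.19167.
True dip = arctan(1.19167) = 50.0°, dipping toward SW (azimuth ≈ 220°).

50.0°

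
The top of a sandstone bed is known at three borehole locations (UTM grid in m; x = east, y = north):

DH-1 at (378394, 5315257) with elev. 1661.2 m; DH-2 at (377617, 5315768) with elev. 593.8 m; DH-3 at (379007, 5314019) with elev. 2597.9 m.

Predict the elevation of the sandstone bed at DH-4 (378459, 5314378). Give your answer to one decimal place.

1845.2 m

Two edge vectors: DH-1→DH-2 = (-777, 511, -1067.4), DH-1→DH-3 = (613, -1238, 936.7).
Normal n = (DH-1→DH-2) × (DH-1→DH-3) = (-842787.5, 73499.7, 648683).
So ∂z/∂x = −n_x/n_z = 1.299228591 and ∂z/∂y = −n_y/n_z = −0.113306037.
Intercept c from DH-1: 1661.2 − 491620.30 + 602250.71 = 112291.60.
At (378459, 5314378): z = 491704.8 − 602151.1 + 112291.60 = 1845.2 m.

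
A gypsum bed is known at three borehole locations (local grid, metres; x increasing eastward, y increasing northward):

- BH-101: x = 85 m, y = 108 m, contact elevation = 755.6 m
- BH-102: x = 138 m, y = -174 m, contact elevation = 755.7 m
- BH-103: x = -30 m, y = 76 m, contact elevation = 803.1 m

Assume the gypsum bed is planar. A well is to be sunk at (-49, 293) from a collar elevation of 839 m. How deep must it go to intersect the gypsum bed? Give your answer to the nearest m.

Let the plane be z = a·x + b·y + c.
BH-102−BH-101: 53a − 282b = 0.1;  BH-103−BH-101: −115a − 32b = 47.5.
Solving gives a = −0.39242, b = −0.07411.
Then c = 755.6 − a·85 − b·108 = 796.96.
At (-49, 293): z_contact = 19.2 − 21.7 + 796.96 = 794.5 m.
Depth below ground = 839 − 794.5 = 45 m.

45 m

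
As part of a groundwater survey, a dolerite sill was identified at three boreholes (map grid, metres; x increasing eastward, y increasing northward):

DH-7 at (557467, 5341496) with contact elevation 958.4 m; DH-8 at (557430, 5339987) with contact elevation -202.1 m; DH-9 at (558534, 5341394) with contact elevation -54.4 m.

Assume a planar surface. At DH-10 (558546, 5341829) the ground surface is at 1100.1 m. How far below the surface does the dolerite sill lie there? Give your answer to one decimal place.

Let the plane be z = a·x + b·y + c.
DH-8−DH-7: −37a − 1509b = −1160.5;  DH-9−DH-7: 1067a − 102b = −1012.8.
Solving gives a = −0.873637954, b = 0.790473561.
Then c = 958.4 − a·557467 − b·5341496 = −3734328.64.
At (558546, 5341829): z_contact = −487966.98 + 4222574.59 − 3734328.64 = 278.97 m.
Depth below ground = 1100.1 − 278.97 = 821.1 m.

821.1 m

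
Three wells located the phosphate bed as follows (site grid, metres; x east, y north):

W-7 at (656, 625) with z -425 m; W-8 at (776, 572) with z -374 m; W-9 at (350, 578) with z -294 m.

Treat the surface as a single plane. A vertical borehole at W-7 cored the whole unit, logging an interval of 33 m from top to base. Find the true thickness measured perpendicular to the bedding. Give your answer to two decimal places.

Let the plane be z = a·x + b·y + c.
W-8−W-7: 120a − 53b = 51;  W-9−W-7: −306a − 47b = 131.
Solving gives a = −0.20798, b = −1.43316.
|∇z| = √(a²+b²) = 1.44817, so dip δ = arctan(1.44817) = 55.37°.
True thickness = vertical thickness × cos δ = 33 × cos 55.37° = 18.75 m.

18.75 m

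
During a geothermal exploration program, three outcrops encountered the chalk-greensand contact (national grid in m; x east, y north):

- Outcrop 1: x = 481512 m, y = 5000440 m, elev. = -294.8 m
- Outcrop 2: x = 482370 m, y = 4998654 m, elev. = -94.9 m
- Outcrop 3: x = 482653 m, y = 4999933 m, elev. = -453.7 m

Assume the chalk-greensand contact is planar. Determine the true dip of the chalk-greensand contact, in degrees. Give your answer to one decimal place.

18.3°

Let the plane be z = a·x + b·y + c.
Outcrop 2−Outcrop 1: 858a − 1786b = 199.9;  Outcrop 3−Outcrop 1: 1141a − 507b = −158.9.
Solving gives a = −0.24029, b = −0.22736.
Gradient magnitude |∇z| = √(a² + b²) = √(0.05774 + 0.05169) = 0.33081.
True dip = arctan(0.33081) = 18.3°, dipping toward NE (azimuth ≈ 047°).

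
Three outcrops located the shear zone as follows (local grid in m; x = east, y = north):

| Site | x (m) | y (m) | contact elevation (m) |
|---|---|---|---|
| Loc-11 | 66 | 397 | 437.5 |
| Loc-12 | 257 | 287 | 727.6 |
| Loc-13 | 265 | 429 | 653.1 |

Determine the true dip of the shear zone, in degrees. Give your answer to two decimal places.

52.82°

Let the plane be z = a·x + b·y + c.
Loc-12−Loc-11: 191a − 110b = 290.1;  Loc-13−Loc-11: 199a + 32b = 215.6.
Solving gives a = 1.17846, b = −0.59104.
Gradient magnitude |∇z| = √(a² + b²) = √(1.38876 + 0.34933) = 1.31837.
True dip = arctan(1.31837) = 52.82°, dipping toward WNW (azimuth ≈ 297°).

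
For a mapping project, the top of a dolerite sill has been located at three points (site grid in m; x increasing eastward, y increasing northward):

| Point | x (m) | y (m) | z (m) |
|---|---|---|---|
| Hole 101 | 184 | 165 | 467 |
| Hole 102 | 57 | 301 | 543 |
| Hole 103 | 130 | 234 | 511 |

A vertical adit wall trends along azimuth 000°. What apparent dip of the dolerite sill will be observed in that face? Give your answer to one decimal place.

46.3°

Let the plane be z = a·x + b·y + c.
Hole 102−Hole 101: −127a + 136b = 76;  Hole 103−Hole 101: −54a + 69b = 44.
Solving gives a = 0.52149, b = 1.04581.
Unit vector along 000° is (sin 0°, cos 0°) = (0.0000, 1.0000).
Slope in that direction = a·(0.0000) + b·(1.0000) = 1.04581.
Apparent dip = arctan|1.04581| = 46.3° (true dip is 49.4°, so apparent ≤ true as expected).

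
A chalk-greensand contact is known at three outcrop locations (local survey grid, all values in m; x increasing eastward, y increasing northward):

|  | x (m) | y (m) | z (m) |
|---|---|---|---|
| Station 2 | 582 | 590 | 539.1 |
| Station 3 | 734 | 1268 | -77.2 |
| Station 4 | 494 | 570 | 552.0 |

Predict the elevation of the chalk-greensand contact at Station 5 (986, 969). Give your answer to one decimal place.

Let the plane be z = a·x + b·y + c.
Station 3−Station 2: 152a + 678b = −616.3;  Station 4−Station 2: −88a − 20b = 12.9.
Solving gives a = 0.063221, b = −0.923170.
Then c = 539.1 − a·582 − b·590 = 1046.98.
At (986, 969): z = 62.3 − 894.6 + 1046.98 = 214.8 m.

214.8 m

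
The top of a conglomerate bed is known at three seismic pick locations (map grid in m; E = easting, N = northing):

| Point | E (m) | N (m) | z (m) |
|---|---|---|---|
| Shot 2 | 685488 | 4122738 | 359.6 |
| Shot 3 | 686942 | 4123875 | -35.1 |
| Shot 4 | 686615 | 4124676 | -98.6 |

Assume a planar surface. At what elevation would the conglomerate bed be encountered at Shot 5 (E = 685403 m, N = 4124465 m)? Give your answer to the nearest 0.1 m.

Two edge vectors: Shot 2→Shot 3 = (1454, 1137, -394.7), Shot 2→Shot 4 = (1127, 1938, -458.2).
Normal n = (Shot 2→Shot 3) × (Shot 2→Shot 4) = (243955.2, 221395.9, 1536453).
So ∂z/∂E = −n_x/n_z = −0.158778173 and ∂z/∂N = −n_y/n_z = −0.144095459.
Intercept c from Shot 2: 359.6 + 108840.53 + 594067.82 = 703267.96.
At (685403, 4124465): z = −108827.0 − 594316.7 + 703267.96 = 124.2 m.

124.2 m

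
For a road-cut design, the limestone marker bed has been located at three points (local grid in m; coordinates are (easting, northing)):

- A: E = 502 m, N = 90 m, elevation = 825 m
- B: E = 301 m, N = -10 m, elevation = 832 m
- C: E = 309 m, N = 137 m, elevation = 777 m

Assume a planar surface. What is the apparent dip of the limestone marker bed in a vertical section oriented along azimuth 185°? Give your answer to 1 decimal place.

Two edge vectors: A→B = (-201, -100, 7), A→C = (-193, 47, -48).
Normal n = (A→B) × (A→C) = (4471, -10999, -28747).
So ∂z/∂E = −n_x/n_z = 0.15553 and ∂z/∂N = −n_y/n_z = −0.38261.
Unit vector along 185° is (sin 185°, cos 185°) = (-0.0872, -0.9962).
Slope in that direction = a·(-0.0872) + b·(-0.9962) = 0.36760.
Apparent dip = arctan|0.36760| = 20.2° (true dip is 22.4°, so apparent ≤ true as expected).

20.2°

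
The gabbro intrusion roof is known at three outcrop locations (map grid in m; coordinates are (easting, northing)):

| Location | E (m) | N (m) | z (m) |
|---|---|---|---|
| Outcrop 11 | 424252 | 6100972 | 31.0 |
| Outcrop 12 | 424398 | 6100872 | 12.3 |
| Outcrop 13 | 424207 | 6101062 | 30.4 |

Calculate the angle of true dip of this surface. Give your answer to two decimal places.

12.88°

Two edge vectors: Outcrop 11→Outcrop 12 = (146, -100, -18.7), Outcrop 11→Outcrop 13 = (-45, 90, -0.6).
Normal n = (Outcrop 11→Outcrop 12) × (Outcrop 11→Outcrop 13) = (1743, 929.1, 8640).
So ∂z/∂E = −n_x/n_z = −0.20174 and ∂z/∂N = −n_y/n_z = −0.10753.
Gradient magnitude |∇z| = √(a² + b²) = √(0.04070 + 0.01156) = 0.22861.
True dip = arctan(0.22861) = 12.88°, dipping toward ENE (azimuth ≈ 062°).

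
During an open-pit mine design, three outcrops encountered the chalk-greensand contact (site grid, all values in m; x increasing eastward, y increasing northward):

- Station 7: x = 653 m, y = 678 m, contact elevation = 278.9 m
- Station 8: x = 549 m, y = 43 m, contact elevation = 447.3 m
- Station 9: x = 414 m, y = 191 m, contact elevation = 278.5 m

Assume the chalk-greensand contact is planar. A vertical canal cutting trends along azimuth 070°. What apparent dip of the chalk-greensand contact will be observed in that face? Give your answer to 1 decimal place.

32.1°

Let the plane be z = a·x + b·y + c.
Station 8−Station 7: −104a − 635b = 168.4;  Station 9−Station 7: −239a − 487b = −0.4.
Solving gives a = 0.81356, b = −0.39844.
Unit vector along 070° is (sin 70°, cos 70°) = (0.9397, 0.3420).
Slope in that direction = a·(0.9397) + b·(0.3420) = 0.62822.
Apparent dip = arctan|0.62822| = 32.1° (true dip is 42.2°, so apparent ≤ true as expected).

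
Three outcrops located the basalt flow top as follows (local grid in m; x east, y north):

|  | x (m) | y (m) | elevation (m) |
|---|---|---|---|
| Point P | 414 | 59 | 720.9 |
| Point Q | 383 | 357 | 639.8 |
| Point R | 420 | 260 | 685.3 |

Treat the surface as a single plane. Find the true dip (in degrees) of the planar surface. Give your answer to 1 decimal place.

Let the plane be z = a·x + b·y + c.
Point Q−Point P: −31a + 298b = −81.1;  Point R−Point P: 6a + 201b = −35.6.
Solving gives a = 0.70985, b = −0.19830.
Gradient magnitude |∇z| = √(a² + b²) = √(0.50389 + 0.03932) = 0.73703.
True dip = arctan(0.73703) = 36.4°, dipping toward WNW (azimuth ≈ 286°).

36.4°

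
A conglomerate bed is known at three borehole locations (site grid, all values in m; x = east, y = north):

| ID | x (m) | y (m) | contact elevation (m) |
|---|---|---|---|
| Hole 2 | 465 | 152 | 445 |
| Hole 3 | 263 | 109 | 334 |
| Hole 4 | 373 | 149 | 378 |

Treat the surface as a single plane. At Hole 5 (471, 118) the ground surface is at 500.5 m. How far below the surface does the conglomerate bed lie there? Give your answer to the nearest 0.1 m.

17.2 m

Let the plane be z = a·x + b·y + c.
Hole 3−Hole 2: −202a − 43b = −111;  Hole 4−Hole 2: −92a − 3b = −67.
Solving gives a = 0.76060, b = −0.99164.
Then c = 445 − a·465 − b·152 = 242.05.
At (471, 118): z_contact = 358.24 − 117.01 + 242.05 = 483.28 m.
Depth below ground = 500.5 − 483.28 = 17.2 m.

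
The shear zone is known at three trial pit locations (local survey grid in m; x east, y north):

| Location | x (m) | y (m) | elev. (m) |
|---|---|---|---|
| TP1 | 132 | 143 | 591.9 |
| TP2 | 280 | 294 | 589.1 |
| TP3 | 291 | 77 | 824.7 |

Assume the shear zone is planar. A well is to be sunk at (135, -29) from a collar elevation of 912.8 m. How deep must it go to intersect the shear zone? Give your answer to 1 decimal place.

140.1 m

Two edge vectors: TP1→TP2 = (148, 151, -2.8), TP1→TP3 = (159, -66, 232.8).
Normal n = (TP1→TP2) × (TP1→TP3) = (34968, -34899.6, -33777).
So ∂z/∂x = −n_x/n_z = 1.03526 and ∂z/∂y = −n_y/n_z = −1.03324.
Intercept c from TP1: 591.9 − 136.65 + 147.75 = 603.00.
At (135, -29): z_contact = 139.76 + 29.96 + 603.00 = 772.72 m.
Depth below ground = 912.8 − 772.72 = 140.1 m.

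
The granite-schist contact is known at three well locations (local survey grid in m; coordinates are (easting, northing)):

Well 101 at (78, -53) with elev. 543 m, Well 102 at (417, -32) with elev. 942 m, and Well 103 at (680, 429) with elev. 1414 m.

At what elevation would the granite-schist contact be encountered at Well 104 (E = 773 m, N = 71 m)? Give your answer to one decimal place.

1390.6 m

Let the plane be z = a·E + b·N + c.
Well 102−Well 101: 339a + 21b = 399;  Well 103−Well 101: 602a + 482b = 871.
Solving gives a = 1.15436, b = 0.36530.
Then c = 543 − a·78 − b·-53 = 472.32.
At (773, 71): z = 892.3 + 25.9 + 472.32 = 1390.6 m.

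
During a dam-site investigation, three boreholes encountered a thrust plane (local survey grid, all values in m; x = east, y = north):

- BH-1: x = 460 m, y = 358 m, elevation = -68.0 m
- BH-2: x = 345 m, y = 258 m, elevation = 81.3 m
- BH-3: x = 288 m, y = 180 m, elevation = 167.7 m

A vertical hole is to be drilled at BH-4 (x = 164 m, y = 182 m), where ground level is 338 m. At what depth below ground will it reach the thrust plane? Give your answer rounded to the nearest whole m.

57 m

Let the plane be z = a·x + b·y + c.
BH-2−BH-1: −115a − 100b = 149.3;  BH-3−BH-1: −172a − 178b = 235.7.
Solving gives a = −0.91908, b = −0.43606.
Then c = -68 − a·460 − b·358 = 510.89.
At (164, 182): z_contact = −150.7 − 79.4 + 510.89 = 280.8 m.
Depth below ground = 338 − 280.8 = 57 m.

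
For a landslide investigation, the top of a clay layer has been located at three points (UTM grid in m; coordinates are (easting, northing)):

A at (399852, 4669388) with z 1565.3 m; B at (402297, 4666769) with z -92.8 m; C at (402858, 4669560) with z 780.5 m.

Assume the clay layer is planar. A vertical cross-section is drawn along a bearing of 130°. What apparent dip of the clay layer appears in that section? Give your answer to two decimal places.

Two edge vectors: A→B = (2445, -2619, -1658.1), A→C = (3006, 172, -784.8).
Normal n = (A→B) × (A→C) = (2340584.4, -3065412.6, 8293254).
So ∂z/∂E = −n_x/n_z = −0.28223 and ∂z/∂N = −n_y/n_z = 0.36963.
Unit vector along 130° is (sin 130°, cos 130°) = (0.7660, -0.6428).
Slope in that direction = a·(0.7660) + b·(-0.6428) = −0.45379.
Apparent dip = arctan|0.45379| = 24.41° (true dip is 24.9°, so apparent ≤ true as expected).

24.41°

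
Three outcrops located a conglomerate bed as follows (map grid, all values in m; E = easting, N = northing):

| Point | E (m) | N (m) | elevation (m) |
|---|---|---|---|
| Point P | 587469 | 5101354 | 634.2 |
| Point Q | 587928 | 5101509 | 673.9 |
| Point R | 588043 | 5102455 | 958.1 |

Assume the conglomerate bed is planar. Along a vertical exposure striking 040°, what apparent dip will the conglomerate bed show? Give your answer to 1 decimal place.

12.5°

Let the plane be z = a·E + b·N + c.
Point Q−Point P: 459a + 155b = 39.7;  Point R−Point P: 574a + 1101b = 323.9.
Solving gives a = −0.01560, b = 0.30232.
Unit vector along 040° is (sin 40°, cos 40°) = (0.6428, 0.7660).
Slope in that direction = a·(0.6428) + b·(0.7660) = 0.22156.
Apparent dip = arctan|0.22156| = 12.5° (true dip is 16.8°, so apparent ≤ true as expected).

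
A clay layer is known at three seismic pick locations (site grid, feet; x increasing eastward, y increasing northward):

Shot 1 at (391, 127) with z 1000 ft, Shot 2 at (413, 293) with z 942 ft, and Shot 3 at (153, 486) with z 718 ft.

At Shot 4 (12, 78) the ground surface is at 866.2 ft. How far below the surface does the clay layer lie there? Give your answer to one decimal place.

53.3 ft

Two edge vectors: Shot 1→Shot 2 = (22, 166, -58), Shot 1→Shot 3 = (-238, 359, -282).
Normal n = (Shot 1→Shot 2) × (Shot 1→Shot 3) = (-25990, 20008, 47406).
So ∂z/∂x = −n_x/n_z = 0.54824 and ∂z/∂y = −n_y/n_z = −0.42206.
Intercept c from Shot 1: 1000 − 214.36 + 53.60 = 839.24.
At (12, 78): z_contact = 6.58 − 32.92 + 839.24 = 812.90 ft.
Depth below ground = 866.2 − 812.90 = 53.3 ft.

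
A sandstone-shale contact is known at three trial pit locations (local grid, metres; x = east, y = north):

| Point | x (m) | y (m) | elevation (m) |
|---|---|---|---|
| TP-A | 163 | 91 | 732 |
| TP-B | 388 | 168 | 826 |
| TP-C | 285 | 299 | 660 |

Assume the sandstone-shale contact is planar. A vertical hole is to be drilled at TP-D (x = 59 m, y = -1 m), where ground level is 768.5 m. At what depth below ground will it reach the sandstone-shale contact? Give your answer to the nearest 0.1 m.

Two edge vectors: TP-A→TP-B = (225, 77, 94), TP-A→TP-C = (122, 208, -72).
Normal n = (TP-A→TP-B) × (TP-A→TP-C) = (-25096, 27668, 37406).
So ∂z/∂x = −n_x/n_z = 0.67091 and ∂z/∂y = −n_y/n_z = −0.73967.
Intercept c from TP-A: 732 − 109.36 + 67.31 = 689.95.
At (59, -1): z_contact = 39.58 + 0.74 + 689.95 = 730.27 m.
Depth below ground = 768.5 − 730.27 = 38.2 m.

38.2 m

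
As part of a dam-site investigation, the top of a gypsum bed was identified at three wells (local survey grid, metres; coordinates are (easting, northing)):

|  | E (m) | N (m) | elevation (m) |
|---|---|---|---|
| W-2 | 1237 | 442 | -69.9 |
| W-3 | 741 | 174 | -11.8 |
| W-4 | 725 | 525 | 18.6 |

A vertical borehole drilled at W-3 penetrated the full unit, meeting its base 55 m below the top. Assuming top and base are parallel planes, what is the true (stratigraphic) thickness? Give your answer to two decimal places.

Two edge vectors: W-2→W-3 = (-496, -268, 58.1), W-2→W-4 = (-512, 83, 88.5).
Normal n = (W-2→W-3) × (W-2→W-4) = (-28540.3, 14148.8, -178384).
So ∂z/∂E = −n_x/n_z = −0.15999 and ∂z/∂N = −n_y/n_z = 0.07932.
|∇z| = √(a²+b²) = 0.17858, so dip δ = arctan(0.17858) = 10.12°.
True thickness = vertical thickness × cos δ = 55 × cos 10.12° = 54.14 m.

54.14 m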